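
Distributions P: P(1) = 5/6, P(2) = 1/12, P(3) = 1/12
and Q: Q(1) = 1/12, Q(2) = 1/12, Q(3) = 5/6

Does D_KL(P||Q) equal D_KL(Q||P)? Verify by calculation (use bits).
D_KL(P||Q) = 2.4914 bits, D_KL(Q||P) = 2.4914 bits. Yes — for this pair D_KL(P||Q) = D_KL(Q||P).

D_KL(P||Q) = Σ P(x) log₂(P(x)/Q(x))

Computing term by term:
  P(1)·log₂(P(1)/Q(1)) = (5/6)·log₂((5/6)/(1/12)) = 2.76827
  P(2)·log₂(P(2)/Q(2)) = (1/12)·log₂((1/12)/(1/12)) = 0.00000
  P(3)·log₂(P(3)/Q(3)) = (1/12)·log₂((1/12)/(5/6)) = -0.27683

D_KL(P||Q) = 2.76827 + 0.00000 - 0.27683 = 2.49144 ≈ 2.4914 bits

D_KL(Q||P) = Σ Q(x) log₂(Q(x)/P(x))

Computing term by term:
  Q(1)·log₂(Q(1)/P(1)) = (1/12)·log₂((1/12)/(5/6)) = -0.27683
  Q(2)·log₂(Q(2)/P(2)) = (1/12)·log₂((1/12)/(1/12)) = 0.00000
  Q(3)·log₂(Q(3)/P(3)) = (5/6)·log₂((5/6)/(1/12)) = 2.76827

D_KL(Q||P) = -0.27683 + 0.00000 + 2.76827 = 2.49144 ≈ 2.4914 bits

These ARE equal here. Q is P with outcomes relabeled (Q(1) = P(3), Q(3) = P(1)) by a relabeling that is its own inverse, so the two sums contain exactly the same terms in a different order. This is a special case — KL divergence is not symmetric in general: D_KL(P||Q) ≠ D_KL(Q||P) for most P, Q.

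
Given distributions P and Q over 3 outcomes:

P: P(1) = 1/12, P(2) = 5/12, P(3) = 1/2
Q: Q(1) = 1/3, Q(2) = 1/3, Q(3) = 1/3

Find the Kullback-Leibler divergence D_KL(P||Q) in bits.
0.2600 bits

D_KL(P||Q) = Σ P(x) log₂(P(x)/Q(x))

Computing term by term:
  P(1)·log₂(P(1)/Q(1)) = (1/12)·log₂((1/12)/(1/3)) = -0.16667
  P(2)·log₂(P(2)/Q(2)) = (5/12)·log₂((5/12)/(1/3)) = 0.13414
  P(3)·log₂(P(3)/Q(3)) = (1/2)·log₂((1/2)/(1/3)) = 0.29248

D_KL(P||Q) = -0.16667 + 0.13414 + 0.29248 = 0.25995 ≈ 0.2600 bits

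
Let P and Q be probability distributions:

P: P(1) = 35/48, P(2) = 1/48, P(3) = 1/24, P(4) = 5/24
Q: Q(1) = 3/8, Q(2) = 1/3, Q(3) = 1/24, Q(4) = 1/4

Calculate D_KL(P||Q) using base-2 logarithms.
0.5614 bits

D_KL(P||Q) = Σ P(x) log₂(P(x)/Q(x))

Computing term by term:
  P(1)·log₂(P(1)/Q(1)) = (35/48)·log₂((35/48)/(3/8)) = 0.69953
  P(2)·log₂(P(2)/Q(2)) = (1/48)·log₂((1/48)/(1/3)) = -0.08333
  P(3)·log₂(P(3)/Q(3)) = (1/24)·log₂((1/24)/(1/24)) = 0.00000
  P(4)·log₂(P(4)/Q(4)) = (5/24)·log₂((5/24)/(1/4)) = -0.05480

D_KL(P||Q) = 0.69953 - 0.08333 + 0.00000 - 0.05480 = 0.56140 ≈ 0.5614 bits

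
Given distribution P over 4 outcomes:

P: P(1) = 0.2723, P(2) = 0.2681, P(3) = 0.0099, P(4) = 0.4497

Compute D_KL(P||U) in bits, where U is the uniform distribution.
0.3954 bits

U(i) = 1/4 for all i

D_KL(P||U) = Σ P(x) log₂(P(x) / (1/4))
           = Σ P(x) log₂(P(x)) + log₂(4)
           = log₂(4) - H(P)

H(P) = -Σ P(x) log₂(P(x)):
  -P(1)·log₂(P(1)) = -(0.2723)·log₂(0.2723) = 0.51103
  -P(2)·log₂(P(2)) = -(0.2681)·log₂(0.2681) = 0.50916
  -P(3)·log₂(P(3)) = -(0.0099)·log₂(0.0099) = 0.06592
  -P(4)·log₂(P(4)) = -(0.4497)·log₂(0.4497) = 0.51849
H(P) = 0.51103 + 0.50916 + 0.06592 + 0.51849 = 1.60460 bits

log₂(4) = 2.00000 bits

D_KL(P||U) = 2.00000 - 1.60460 = 0.39540 ≈ 0.3954 bits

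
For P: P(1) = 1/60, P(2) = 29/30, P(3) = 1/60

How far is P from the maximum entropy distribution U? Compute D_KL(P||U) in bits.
1.3408 bits

U(i) = 1/3 for all i

D_KL(P||U) = Σ P(x) log₂(P(x) / (1/3))
           = Σ P(x) log₂(P(x)) + log₂(3)
           = log₂(3) - H(P)

H(P) = -Σ P(x) log₂(P(x)):
  -P(1)·log₂(P(1)) = -(1/60)·log₂(1/60) = 0.09845
  -P(2)·log₂(P(2)) = -(29/30)·log₂(29/30) = 0.04728
  -P(3)·log₂(P(3)) = -(1/60)·log₂(1/60) = 0.09845
H(P) = 0.09845 + 0.04728 + 0.09845 = 0.24418 bits

log₂(3) = 1.58496 bits

D_KL(P||U) = 1.58496 - 0.24418 = 1.34078 ≈ 1.3408 bits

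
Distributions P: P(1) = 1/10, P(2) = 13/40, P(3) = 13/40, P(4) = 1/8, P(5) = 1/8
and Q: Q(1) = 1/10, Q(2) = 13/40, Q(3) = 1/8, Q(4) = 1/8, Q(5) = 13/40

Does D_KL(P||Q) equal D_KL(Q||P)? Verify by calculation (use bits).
D_KL(P||Q) = 0.2757 bits, D_KL(Q||P) = 0.2757 bits. Yes — for this pair D_KL(P||Q) = D_KL(Q||P).

D_KL(P||Q) = Σ P(x) log₂(P(x)/Q(x))

Computing term by term:
  P(1)·log₂(P(1)/Q(1)) = (1/10)·log₂((1/10)/(1/10)) = 0.00000
  P(2)·log₂(P(2)/Q(2)) = (13/40)·log₂((13/40)/(13/40)) = 0.00000
  P(3)·log₂(P(3)/Q(3)) = (13/40)·log₂((13/40)/(1/8)) = 0.44802
  P(4)·log₂(P(4)/Q(4)) = (1/8)·log₂((1/8)/(1/8)) = 0.00000
  P(5)·log₂(P(5)/Q(5)) = (1/8)·log₂((1/8)/(13/40)) = -0.17231

D_KL(P||Q) = 0.00000 + 0.00000 + 0.44802 + 0.00000 - 0.17231 = 0.27571 ≈ 0.2757 bits

D_KL(Q||P) = Σ Q(x) log₂(Q(x)/P(x))

Computing term by term:
  Q(1)·log₂(Q(1)/P(1)) = (1/10)·log₂((1/10)/(1/10)) = 0.00000
  Q(2)·log₂(Q(2)/P(2)) = (13/40)·log₂((13/40)/(13/40)) = 0.00000
  Q(3)·log₂(Q(3)/P(3)) = (1/8)·log₂((1/8)/(13/40)) = -0.17231
  Q(4)·log₂(Q(4)/P(4)) = (1/8)·log₂((1/8)/(1/8)) = 0.00000
  Q(5)·log₂(Q(5)/P(5)) = (13/40)·log₂((13/40)/(1/8)) = 0.44802

D_KL(Q||P) = 0.00000 + 0.00000 - 0.17231 + 0.00000 + 0.44802 = 0.27571 ≈ 0.2757 bits

These ARE equal here. Q is P with outcomes relabeled (Q(3) = P(5), Q(5) = P(3)) by a relabeling that is its own inverse, so the two sums contain exactly the same terms in a different order. This is a special case — KL divergence is not symmetric in general: D_KL(P||Q) ≠ D_KL(Q||P) for most P, Q.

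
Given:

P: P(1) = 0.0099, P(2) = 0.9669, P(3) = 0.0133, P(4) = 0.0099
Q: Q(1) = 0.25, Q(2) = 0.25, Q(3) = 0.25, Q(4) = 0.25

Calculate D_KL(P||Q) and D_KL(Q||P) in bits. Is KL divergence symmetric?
D_KL(P||Q) = 1.7383 bits, D_KL(Q||P) = 2.8994 bits. No, KL divergence is not symmetric.

D_KL(P||Q) = Σ P(x) log₂(P(x)/Q(x))

Computing term by term:
  P(1)·log₂(P(1)/Q(1)) = 0.0099·log₂(0.0099/0.25) = -0.04612
  P(2)·log₂(P(2)/Q(2)) = 0.9669·log₂(0.9669/0.25) = 1.88685
  P(3)·log₂(P(3)/Q(3)) = 0.0133·log₂(0.0133/0.25) = -0.05629
  P(4)·log₂(P(4)/Q(4)) = 0.0099·log₂(0.0099/0.25) = -0.04612

D_KL(P||Q) = -0.04612 + 1.88685 - 0.05629 - 0.04612 = 1.73832 ≈ 1.7383 bits

D_KL(Q||P) = Σ Q(x) log₂(Q(x)/P(x))

Computing term by term:
  Q(1)·log₂(Q(1)/P(1)) = 0.25·log₂(0.25/0.0099) = 1.16459
  Q(2)·log₂(Q(2)/P(2)) = 0.25·log₂(0.25/0.9669) = -0.48786
  Q(3)·log₂(Q(3)/P(3)) = 0.25·log₂(0.25/0.0133) = 1.05811
  Q(4)·log₂(Q(4)/P(4)) = 0.25·log₂(0.25/0.0099) = 1.16459

D_KL(Q||P) = 1.16459 - 0.48786 + 1.05811 + 1.16459 = 2.89943 ≈ 2.8994 bits

These are NOT equal (difference: 1.1611 bits). KL divergence is asymmetric: D_KL(P||Q) ≠ D_KL(Q||P) in general.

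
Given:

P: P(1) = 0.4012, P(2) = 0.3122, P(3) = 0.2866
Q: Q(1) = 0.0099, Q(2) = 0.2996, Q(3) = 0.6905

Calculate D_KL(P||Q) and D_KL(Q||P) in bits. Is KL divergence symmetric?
D_KL(P||Q) = 1.7977 bits, D_KL(Q||P) = 0.8053 bits. No, KL divergence is not symmetric.

D_KL(P||Q) = Σ P(x) log₂(P(x)/Q(x))

Computing term by term:
  P(1)·log₂(P(1)/Q(1)) = 0.4012·log₂(0.4012/0.0099) = 2.14271
  P(2)·log₂(P(2)/Q(2)) = 0.3122·log₂(0.3122/0.2996) = 0.01855
  P(3)·log₂(P(3)/Q(3)) = 0.2866·log₂(0.2866/0.6905) = -0.36358

D_KL(P||Q) = 2.14271 + 0.01855 - 0.36358 = 1.79768 ≈ 1.7977 bits

D_KL(Q||P) = Σ Q(x) log₂(Q(x)/P(x))

Computing term by term:
  Q(1)·log₂(Q(1)/P(1)) = 0.0099·log₂(0.0099/0.4012) = -0.05287
  Q(2)·log₂(Q(2)/P(2)) = 0.2996·log₂(0.2996/0.3122) = -0.01781
  Q(3)·log₂(Q(3)/P(3)) = 0.6905·log₂(0.6905/0.2866) = 0.87597

D_KL(Q||P) = -0.05287 - 0.01781 + 0.87597 = 0.80529 ≈ 0.8053 bits

These are NOT equal (difference: 0.9924 bits). KL divergence is asymmetric: D_KL(P||Q) ≠ D_KL(Q||P) in general.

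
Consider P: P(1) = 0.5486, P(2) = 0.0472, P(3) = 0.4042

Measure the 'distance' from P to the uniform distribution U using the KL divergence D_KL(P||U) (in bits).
0.3736 bits

U(i) = 1/3 for all i

D_KL(P||U) = Σ P(x) log₂(P(x) / (1/3))
           = Σ P(x) log₂(P(x)) + log₂(3)
           = log₂(3) - H(P)

H(P) = -Σ P(x) log₂(P(x)):
  -P(1)·log₂(P(1)) = -(0.5486)·log₂(0.5486) = 0.47518
  -P(2)·log₂(P(2)) = -(0.0472)·log₂(0.0472) = 0.20792
  -P(3)·log₂(P(3)) = -(0.4042)·log₂(0.4042) = 0.52823
H(P) = 0.47518 + 0.20792 + 0.52823 = 1.21133 bits

log₂(3) = 1.58496 bits

D_KL(P||U) = 1.58496 - 1.21133 = 0.37363 ≈ 0.3736 bits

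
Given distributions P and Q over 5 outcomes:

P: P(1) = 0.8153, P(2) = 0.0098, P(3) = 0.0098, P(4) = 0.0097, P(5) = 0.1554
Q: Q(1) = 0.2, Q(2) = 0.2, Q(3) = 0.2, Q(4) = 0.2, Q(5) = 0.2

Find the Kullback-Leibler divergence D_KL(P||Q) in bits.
1.4687 bits

D_KL(P||Q) = Σ P(x) log₂(P(x)/Q(x))

Computing term by term:
  P(1)·log₂(P(1)/Q(1)) = 0.8153·log₂(0.8153/0.2) = 1.65288
  P(2)·log₂(P(2)/Q(2)) = 0.0098·log₂(0.0098/0.2) = -0.04264
  P(3)·log₂(P(3)/Q(3)) = 0.0098·log₂(0.0098/0.2) = -0.04264
  P(4)·log₂(P(4)/Q(4)) = 0.0097·log₂(0.0097/0.2) = -0.04235
  P(5)·log₂(P(5)/Q(5)) = 0.1554·log₂(0.1554/0.2) = -0.05657

D_KL(P||Q) = 1.65288 - 0.04264 - 0.04264 - 0.04235 - 0.05657 = 1.46868 ≈ 1.4687 bits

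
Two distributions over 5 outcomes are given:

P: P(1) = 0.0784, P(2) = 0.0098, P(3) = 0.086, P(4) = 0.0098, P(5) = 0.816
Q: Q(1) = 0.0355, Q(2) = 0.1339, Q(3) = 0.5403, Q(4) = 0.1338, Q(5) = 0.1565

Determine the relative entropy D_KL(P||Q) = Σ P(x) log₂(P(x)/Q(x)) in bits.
1.7317 bits

D_KL(P||Q) = Σ P(x) log₂(P(x)/Q(x))

Computing term by term:
  P(1)·log₂(P(1)/Q(1)) = 0.0784·log₂(0.0784/0.0355) = 0.08961
  P(2)·log₂(P(2)/Q(2)) = 0.0098·log₂(0.0098/0.1339) = -0.03697
  P(3)·log₂(P(3)/Q(3)) = 0.086·log₂(0.086/0.5403) = -0.22802
  P(4)·log₂(P(4)/Q(4)) = 0.0098·log₂(0.0098/0.1338) = -0.03696
  P(5)·log₂(P(5)/Q(5)) = 0.816·log₂(0.816/0.1565) = 1.94404

D_KL(P||Q) = 0.08961 - 0.03697 - 0.22802 - 0.03696 + 1.94404 = 1.73170 ≈ 1.7317 bits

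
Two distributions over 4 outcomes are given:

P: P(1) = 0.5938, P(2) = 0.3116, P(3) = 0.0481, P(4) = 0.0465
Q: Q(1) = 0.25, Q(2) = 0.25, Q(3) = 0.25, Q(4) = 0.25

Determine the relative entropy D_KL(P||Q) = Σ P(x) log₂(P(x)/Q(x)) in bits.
0.6129 bits

D_KL(P||Q) = Σ P(x) log₂(P(x)/Q(x))

Computing term by term:
  P(1)·log₂(P(1)/Q(1)) = 0.5938·log₂(0.5938/0.25) = 0.74109
  P(2)·log₂(P(2)/Q(2)) = 0.3116·log₂(0.3116/0.25) = 0.09902
  P(3)·log₂(P(3)/Q(3)) = 0.0481·log₂(0.0481/0.25) = -0.11437
  P(4)·log₂(P(4)/Q(4)) = 0.0465·log₂(0.0465/0.25) = -0.11284

D_KL(P||Q) = 0.74109 + 0.09902 - 0.11437 - 0.11284 = 0.61290 ≈ 0.6129 bits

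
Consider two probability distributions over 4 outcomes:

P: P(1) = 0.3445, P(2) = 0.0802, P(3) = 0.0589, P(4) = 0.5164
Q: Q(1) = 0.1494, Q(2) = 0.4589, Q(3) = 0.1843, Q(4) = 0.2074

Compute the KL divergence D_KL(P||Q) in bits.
0.7961 bits

D_KL(P||Q) = Σ P(x) log₂(P(x)/Q(x))

Computing term by term:
  P(1)·log₂(P(1)/Q(1)) = 0.3445·log₂(0.3445/0.1494) = 0.41523
  P(2)·log₂(P(2)/Q(2)) = 0.0802·log₂(0.0802/0.4589) = -0.20182
  P(3)·log₂(P(3)/Q(3)) = 0.0589·log₂(0.0589/0.1843) = -0.09693
  P(4)·log₂(P(4)/Q(4)) = 0.5164·log₂(0.5164/0.2074) = 0.67962

D_KL(P||Q) = 0.41523 - 0.20182 - 0.09693 + 0.67962 = 0.79610 ≈ 0.7961 bits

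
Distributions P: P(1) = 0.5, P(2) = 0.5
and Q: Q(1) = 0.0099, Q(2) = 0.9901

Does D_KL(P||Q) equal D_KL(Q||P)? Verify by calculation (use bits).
D_KL(P||Q) = 2.3364 bits, D_KL(Q||P) = 0.9199 bits. No — D_KL(P||Q) ≠ D_KL(Q||P) for this pair.

D_KL(P||Q) = Σ P(x) log₂(P(x)/Q(x))

Computing term by term:
  P(1)·log₂(P(1)/Q(1)) = 0.5·log₂(0.5/0.0099) = 2.82918
  P(2)·log₂(P(2)/Q(2)) = 0.5·log₂(0.5/0.9901) = -0.49282

D_KL(P||Q) = 2.82918 - 0.49282 = 2.33636 ≈ 2.3364 bits

D_KL(Q||P) = Σ Q(x) log₂(Q(x)/P(x))

Computing term by term:
  Q(1)·log₂(Q(1)/P(1)) = 0.0099·log₂(0.0099/0.5) = -0.05602
  Q(2)·log₂(Q(2)/P(2)) = 0.9901·log₂(0.9901/0.5) = 0.97589

D_KL(Q||P) = -0.05602 + 0.97589 = 0.91987 ≈ 0.9199 bits

These are NOT equal (difference: 1.4165 bits). KL divergence is asymmetric: D_KL(P||Q) ≠ D_KL(Q||P) in general.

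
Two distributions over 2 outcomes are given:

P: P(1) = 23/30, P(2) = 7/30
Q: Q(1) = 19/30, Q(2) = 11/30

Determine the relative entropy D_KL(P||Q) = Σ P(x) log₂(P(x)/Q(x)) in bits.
0.0592 bits

D_KL(P||Q) = Σ P(x) log₂(P(x)/Q(x))

Computing term by term:
  P(1)·log₂(P(1)/Q(1)) = (23/30)·log₂((23/30)/(19/30)) = 0.21132
  P(2)·log₂(P(2)/Q(2)) = (7/30)·log₂((7/30)/(11/30)) = -0.15215

D_KL(P||Q) = 0.21132 - 0.15215 = 0.05917 ≈ 0.0592 bits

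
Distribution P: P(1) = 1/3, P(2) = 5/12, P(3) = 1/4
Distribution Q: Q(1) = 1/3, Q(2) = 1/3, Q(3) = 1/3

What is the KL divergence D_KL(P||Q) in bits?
0.0304 bits

D_KL(P||Q) = Σ P(x) log₂(P(x)/Q(x))

Computing term by term:
  P(1)·log₂(P(1)/Q(1)) = (1/3)·log₂((1/3)/(1/3)) = 0.00000
  P(2)·log₂(P(2)/Q(2)) = (5/12)·log₂((5/12)/(1/3)) = 0.13414
  P(3)·log₂(P(3)/Q(3)) = (1/4)·log₂((1/4)/(1/3)) = -0.10376

D_KL(P||Q) = 0.00000 + 0.13414 - 0.10376 = 0.03038 ≈ 0.0304 bits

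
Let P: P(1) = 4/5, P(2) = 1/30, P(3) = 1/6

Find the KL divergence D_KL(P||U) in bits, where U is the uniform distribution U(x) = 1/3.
0.7330 bits

U(i) = 1/3 for all i

D_KL(P||U) = Σ P(x) log₂(P(x) / (1/3))
           = Σ P(x) log₂(P(x)) + log₂(3)
           = log₂(3) - H(P)

H(P) = -Σ P(x) log₂(P(x)):
  -P(1)·log₂(P(1)) = -(4/5)·log₂(4/5) = 0.25754
  -P(2)·log₂(P(2)) = -(1/30)·log₂(1/30) = 0.16356
  -P(3)·log₂(P(3)) = -(1/6)·log₂(1/6) = 0.43083
H(P) = 0.25754 + 0.16356 + 0.43083 = 0.85193 bits

log₂(3) = 1.58496 bits

D_KL(P||U) = 1.58496 - 0.85193 = 0.73303 ≈ 0.7330 bits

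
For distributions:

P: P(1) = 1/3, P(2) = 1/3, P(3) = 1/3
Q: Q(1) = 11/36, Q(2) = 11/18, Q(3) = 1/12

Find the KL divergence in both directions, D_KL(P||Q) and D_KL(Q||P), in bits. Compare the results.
D_KL(P||Q) = 0.4170 bits, D_KL(Q||P) = 0.3294 bits. D_KL(P||Q) is larger than D_KL(Q||P) by 0.0876 bits; the two directions differ.

D_KL(P||Q) = Σ P(x) log₂(P(x)/Q(x))

Computing term by term:
  P(1)·log₂(P(1)/Q(1)) = (1/3)·log₂((1/3)/(11/36)) = 0.04184
  P(2)·log₂(P(2)/Q(2)) = (1/3)·log₂((1/3)/(11/18)) = -0.29149
  P(3)·log₂(P(3)/Q(3)) = (1/3)·log₂((1/3)/(1/12)) = 0.66667

D_KL(P||Q) = 0.04184 - 0.29149 + 0.66667 = 0.41702 ≈ 0.4170 bits

D_KL(Q||P) = Σ Q(x) log₂(Q(x)/P(x))

Computing term by term:
  Q(1)·log₂(Q(1)/P(1)) = (11/36)·log₂((11/36)/(1/3)) = -0.03836
  Q(2)·log₂(Q(2)/P(2)) = (11/18)·log₂((11/18)/(1/3)) = 0.53440
  Q(3)·log₂(Q(3)/P(3)) = (1/12)·log₂((1/12)/(1/3)) = -0.16667

D_KL(Q||P) = -0.03836 + 0.53440 - 0.16667 = 0.32937 ≈ 0.3294 bits

These are NOT equal (difference: 0.0876 bits). KL divergence is asymmetric: D_KL(P||Q) ≠ D_KL(Q||P) in general.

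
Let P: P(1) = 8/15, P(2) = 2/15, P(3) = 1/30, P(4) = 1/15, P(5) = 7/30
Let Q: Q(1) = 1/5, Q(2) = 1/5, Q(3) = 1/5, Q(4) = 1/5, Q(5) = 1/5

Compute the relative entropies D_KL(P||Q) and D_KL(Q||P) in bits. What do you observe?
D_KL(P||Q) = 0.5368 bits, D_KL(Q||P) = 0.6235 bits. The two directions give different values (D_KL(Q||P) exceeds D_KL(P||Q) by 0.0867 bits): KL divergence is asymmetric.

D_KL(P||Q) = Σ P(x) log₂(P(x)/Q(x))

Computing term by term:
  P(1)·log₂(P(1)/Q(1)) = (8/15)·log₂((8/15)/(1/5)) = 0.75469
  P(2)·log₂(P(2)/Q(2)) = (2/15)·log₂((2/15)/(1/5)) = -0.07800
  P(3)·log₂(P(3)/Q(3)) = (1/30)·log₂((1/30)/(1/5)) = -0.08617
  P(4)·log₂(P(4)/Q(4)) = (1/15)·log₂((1/15)/(1/5)) = -0.10566
  P(5)·log₂(P(5)/Q(5)) = (7/30)·log₂((7/30)/(1/5)) = 0.05189

D_KL(P||Q) = 0.75469 - 0.07800 - 0.08617 - 0.10566 + 0.05189 = 0.53675 ≈ 0.5368 bits

D_KL(Q||P) = Σ Q(x) log₂(Q(x)/P(x))

Computing term by term:
  Q(1)·log₂(Q(1)/P(1)) = (1/5)·log₂((1/5)/(8/15)) = -0.28301
  Q(2)·log₂(Q(2)/P(2)) = (1/5)·log₂((1/5)/(2/15)) = 0.11699
  Q(3)·log₂(Q(3)/P(3)) = (1/5)·log₂((1/5)/(1/30)) = 0.51699
  Q(4)·log₂(Q(4)/P(4)) = (1/5)·log₂((1/5)/(1/15)) = 0.31699
  Q(5)·log₂(Q(5)/P(5)) = (1/5)·log₂((1/5)/(7/30)) = -0.04448

D_KL(Q||P) = -0.28301 + 0.11699 + 0.51699 + 0.31699 - 0.04448 = 0.62348 ≈ 0.6235 bits

These are NOT equal (difference: 0.0867 bits). KL divergence is asymmetric: D_KL(P||Q) ≠ D_KL(Q||P) in general.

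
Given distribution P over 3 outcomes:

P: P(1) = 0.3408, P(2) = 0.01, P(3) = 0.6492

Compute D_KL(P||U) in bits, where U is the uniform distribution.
0.5846 bits

U(i) = 1/3 for all i

D_KL(P||U) = Σ P(x) log₂(P(x) / (1/3))
           = Σ P(x) log₂(P(x)) + log₂(3)
           = log₂(3) - H(P)

H(P) = -Σ P(x) log₂(P(x)):
  -P(1)·log₂(P(1)) = -(0.3408)·log₂(0.3408) = 0.52926
  -P(2)·log₂(P(2)) = -(0.01)·log₂(0.01) = 0.06644
  -P(3)·log₂(P(3)) = -(0.6492)·log₂(0.6492) = 0.40462
H(P) = 0.52926 + 0.06644 + 0.40462 = 1.00032 bits

log₂(3) = 1.58496 bits

D_KL(P||U) = 1.58496 - 1.00032 = 0.58464 ≈ 0.5846 bits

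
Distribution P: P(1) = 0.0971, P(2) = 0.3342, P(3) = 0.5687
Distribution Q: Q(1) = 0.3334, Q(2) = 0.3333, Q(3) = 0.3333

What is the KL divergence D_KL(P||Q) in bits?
0.2669 bits

D_KL(P||Q) = Σ P(x) log₂(P(x)/Q(x))

Computing term by term:
  P(1)·log₂(P(1)/Q(1)) = 0.0971·log₂(0.0971/0.3334) = -0.17281
  P(2)·log₂(P(2)/Q(2)) = 0.3342·log₂(0.3342/0.3333) = 0.00130
  P(3)·log₂(P(3)/Q(3)) = 0.5687·log₂(0.5687/0.3333) = 0.43838

D_KL(P||Q) = -0.17281 + 0.00130 + 0.43838 = 0.26687 ≈ 0.2669 bits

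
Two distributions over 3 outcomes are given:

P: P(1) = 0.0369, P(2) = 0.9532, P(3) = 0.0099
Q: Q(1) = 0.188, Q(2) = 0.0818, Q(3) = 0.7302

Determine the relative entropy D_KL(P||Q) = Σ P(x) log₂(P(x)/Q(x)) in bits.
3.2287 bits

D_KL(P||Q) = Σ P(x) log₂(P(x)/Q(x))

Computing term by term:
  P(1)·log₂(P(1)/Q(1)) = 0.0369·log₂(0.0369/0.188) = -0.08668
  P(2)·log₂(P(2)/Q(2)) = 0.9532·log₂(0.9532/0.0818) = 3.37681
  P(3)·log₂(P(3)/Q(3)) = 0.0099·log₂(0.0099/0.7302) = -0.06143

D_KL(P||Q) = -0.08668 + 3.37681 - 0.06143 = 3.22870 ≈ 3.2287 bits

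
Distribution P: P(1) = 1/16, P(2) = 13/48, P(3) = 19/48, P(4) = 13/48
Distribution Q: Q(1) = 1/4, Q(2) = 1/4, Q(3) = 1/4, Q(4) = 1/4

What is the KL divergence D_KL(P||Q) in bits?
0.2000 bits

D_KL(P||Q) = Σ P(x) log₂(P(x)/Q(x))

Computing term by term:
  P(1)·log₂(P(1)/Q(1)) = (1/16)·log₂((1/16)/(1/4)) = -0.12500
  P(2)·log₂(P(2)/Q(2)) = (13/48)·log₂((13/48)/(1/4)) = 0.03128
  P(3)·log₂(P(3)/Q(3)) = (19/48)·log₂((19/48)/(1/4)) = 0.26242
  P(4)·log₂(P(4)/Q(4)) = (13/48)·log₂((13/48)/(1/4)) = 0.03128

D_KL(P||Q) = -0.12500 + 0.03128 + 0.26242 + 0.03128 = 0.19998 ≈ 0.2000 bits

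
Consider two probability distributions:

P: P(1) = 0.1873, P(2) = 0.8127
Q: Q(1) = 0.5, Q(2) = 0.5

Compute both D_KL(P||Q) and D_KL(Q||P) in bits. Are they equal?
D_KL(P||Q) = 0.3042 bits, D_KL(Q||P) = 0.3579 bits. No, they are not equal.

D_KL(P||Q) = Σ P(x) log₂(P(x)/Q(x))

Computing term by term:
  P(1)·log₂(P(1)/Q(1)) = 0.1873·log₂(0.1873/0.5) = -0.26532
  P(2)·log₂(P(2)/Q(2)) = 0.8127·log₂(0.8127/0.5) = 0.56954

D_KL(P||Q) = -0.26532 + 0.56954 = 0.30422 ≈ 0.3042 bits

D_KL(Q||P) = Σ Q(x) log₂(Q(x)/P(x))

Computing term by term:
  Q(1)·log₂(Q(1)/P(1)) = 0.5·log₂(0.5/0.1873) = 0.70829
  Q(2)·log₂(Q(2)/P(2)) = 0.5·log₂(0.5/0.8127) = -0.35040

D_KL(Q||P) = 0.70829 - 0.35040 = 0.35789 ≈ 0.3579 bits

These are NOT equal (difference: 0.0537 bits). KL divergence is asymmetric: D_KL(P||Q) ≠ D_KL(Q||P) in general.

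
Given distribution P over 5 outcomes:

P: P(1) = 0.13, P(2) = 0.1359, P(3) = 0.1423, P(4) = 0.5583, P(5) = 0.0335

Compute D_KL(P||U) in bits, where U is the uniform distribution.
0.5141 bits

U(i) = 1/5 for all i

D_KL(P||U) = Σ P(x) log₂(P(x) / (1/5))
           = Σ P(x) log₂(P(x)) + log₂(5)
           = log₂(5) - H(P)

H(P) = -Σ P(x) log₂(P(x)):
  -P(1)·log₂(P(1)) = -(0.13)·log₂(0.13) = 0.38264
  -P(2)·log₂(P(2)) = -(0.1359)·log₂(0.1359) = 0.39131
  -P(3)·log₂(P(3)) = -(0.1423)·log₂(0.1423) = 0.40029
  -P(4)·log₂(P(4)) = -(0.5583)·log₂(0.5583) = 0.46947
  -P(5)·log₂(P(5)) = -(0.0335)·log₂(0.0335) = 0.16414
H(P) = 0.38264 + 0.39131 + 0.40029 + 0.46947 + 0.16414 = 1.80785 bits

log₂(5) = 2.32193 bits

D_KL(P||U) = 2.32193 - 1.80785 = 0.51408 ≈ 0.5141 bits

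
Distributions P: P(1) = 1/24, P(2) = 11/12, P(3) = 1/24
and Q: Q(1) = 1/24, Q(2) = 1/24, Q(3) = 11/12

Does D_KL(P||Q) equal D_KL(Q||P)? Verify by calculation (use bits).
D_KL(P||Q) = 3.9020 bits, D_KL(Q||P) = 3.9020 bits. Yes — for this pair D_KL(P||Q) = D_KL(Q||P).

D_KL(P||Q) = Σ P(x) log₂(P(x)/Q(x))

Computing term by term:
  P(1)·log₂(P(1)/Q(1)) = (1/24)·log₂((1/24)/(1/24)) = 0.00000
  P(2)·log₂(P(2)/Q(2)) = (11/12)·log₂((11/12)/(1/24)) = 4.08781
  P(3)·log₂(P(3)/Q(3)) = (1/24)·log₂((1/24)/(11/12)) = -0.18581

D_KL(P||Q) = 0.00000 + 4.08781 - 0.18581 = 3.90200 ≈ 3.9020 bits

D_KL(Q||P) = Σ Q(x) log₂(Q(x)/P(x))

Computing term by term:
  Q(1)·log₂(Q(1)/P(1)) = (1/24)·log₂((1/24)/(1/24)) = 0.00000
  Q(2)·log₂(Q(2)/P(2)) = (1/24)·log₂((1/24)/(11/12)) = -0.18581
  Q(3)·log₂(Q(3)/P(3)) = (11/12)·log₂((11/12)/(1/24)) = 4.08781

D_KL(Q||P) = 0.00000 - 0.18581 + 4.08781 = 3.90200 ≈ 3.9020 bits

These ARE equal here. Q is P with outcomes relabeled (Q(2) = P(3), Q(3) = P(2)) by a relabeling that is its own inverse, so the two sums contain exactly the same terms in a different order. This is a special case — KL divergence is not symmetric in general: D_KL(P||Q) ≠ D_KL(Q||P) for most P, Q.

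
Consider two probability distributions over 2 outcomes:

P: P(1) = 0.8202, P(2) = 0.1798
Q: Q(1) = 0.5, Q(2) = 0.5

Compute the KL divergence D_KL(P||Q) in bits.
0.3204 bits

D_KL(P||Q) = Σ P(x) log₂(P(x)/Q(x))

Computing term by term:
  P(1)·log₂(P(1)/Q(1)) = 0.8202·log₂(0.8202/0.5) = 0.58566
  P(2)·log₂(P(2)/Q(2)) = 0.1798·log₂(0.1798/0.5) = -0.26530

D_KL(P||Q) = 0.58566 - 0.26530 = 0.32036 ≈ 0.3204 bits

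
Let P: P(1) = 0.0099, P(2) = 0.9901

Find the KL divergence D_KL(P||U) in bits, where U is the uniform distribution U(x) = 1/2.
0.9199 bits

U(i) = 1/2 for all i

D_KL(P||U) = Σ P(x) log₂(P(x) / (1/2))
           = Σ P(x) log₂(P(x)) + log₂(2)
           = log₂(2) - H(P)

H(P) = -Σ P(x) log₂(P(x)):
  -P(1)·log₂(P(1)) = -(0.0099)·log₂(0.0099) = 0.06592
  -P(2)·log₂(P(2)) = -(0.9901)·log₂(0.9901) = 0.01421
H(P) = 0.06592 + 0.01421 = 0.08013 bits

log₂(2) = 1.00000 bits

D_KL(P||U) = 1.00000 - 0.08013 = 0.91987 ≈ 0.9199 bits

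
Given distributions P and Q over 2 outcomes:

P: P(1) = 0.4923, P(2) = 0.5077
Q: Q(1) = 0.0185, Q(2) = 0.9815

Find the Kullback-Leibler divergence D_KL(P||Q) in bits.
1.8477 bits

D_KL(P||Q) = Σ P(x) log₂(P(x)/Q(x))

Computing term by term:
  P(1)·log₂(P(1)/Q(1)) = 0.4923·log₂(0.4923/0.0185) = 2.33052
  P(2)·log₂(P(2)/Q(2)) = 0.5077·log₂(0.5077/0.9815) = -0.48283

D_KL(P||Q) = 2.33052 - 0.48283 = 1.84769 ≈ 1.8477 bits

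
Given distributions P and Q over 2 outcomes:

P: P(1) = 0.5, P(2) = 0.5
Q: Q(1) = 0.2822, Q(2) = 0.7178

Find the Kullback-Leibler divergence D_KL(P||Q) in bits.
0.1518 bits

D_KL(P||Q) = Σ P(x) log₂(P(x)/Q(x))

Computing term by term:
  P(1)·log₂(P(1)/Q(1)) = 0.5·log₂(0.5/0.2822) = 0.41261
  P(2)·log₂(P(2)/Q(2)) = 0.5·log₂(0.5/0.7178) = -0.26083

D_KL(P||Q) = 0.41261 - 0.26083 = 0.15178 ≈ 0.1518 bits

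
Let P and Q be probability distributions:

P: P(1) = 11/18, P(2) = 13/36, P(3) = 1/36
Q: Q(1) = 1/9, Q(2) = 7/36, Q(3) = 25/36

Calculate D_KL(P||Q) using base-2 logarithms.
1.6965 bits

D_KL(P||Q) = Σ P(x) log₂(P(x)/Q(x))

Computing term by term:
  P(1)·log₂(P(1)/Q(1)) = (11/18)·log₂((11/18)/(1/9)) = 1.50299
  P(2)·log₂(P(2)/Q(2)) = (13/36)·log₂((13/36)/(7/36)) = 0.32250
  P(3)·log₂(P(3)/Q(3)) = (1/36)·log₂((1/36)/(25/36)) = -0.12900

D_KL(P||Q) = 1.50299 + 0.32250 - 0.12900 = 1.69649 ≈ 1.6965 bits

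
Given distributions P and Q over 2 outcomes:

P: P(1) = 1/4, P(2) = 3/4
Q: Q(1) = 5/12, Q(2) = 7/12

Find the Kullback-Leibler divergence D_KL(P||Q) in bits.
0.0877 bits

D_KL(P||Q) = Σ P(x) log₂(P(x)/Q(x))

Computing term by term:
  P(1)·log₂(P(1)/Q(1)) = (1/4)·log₂((1/4)/(5/12)) = -0.18424
  P(2)·log₂(P(2)/Q(2)) = (3/4)·log₂((3/4)/(7/12)) = 0.27193

D_KL(P||Q) = -0.18424 + 0.27193 = 0.08769 ≈ 0.0877 bits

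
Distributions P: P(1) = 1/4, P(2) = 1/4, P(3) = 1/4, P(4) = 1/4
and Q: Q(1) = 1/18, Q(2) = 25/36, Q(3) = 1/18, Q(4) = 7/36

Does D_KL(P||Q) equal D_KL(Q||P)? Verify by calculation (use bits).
D_KL(P||Q) = 0.8071 bits, D_KL(Q||P) = 0.7120 bits. No — D_KL(P||Q) ≠ D_KL(Q||P) for this pair.

D_KL(P||Q) = Σ P(x) log₂(P(x)/Q(x))

Computing term by term:
  P(1)·log₂(P(1)/Q(1)) = (1/4)·log₂((1/4)/(1/18)) = 0.54248
  P(2)·log₂(P(2)/Q(2)) = (1/4)·log₂((1/4)/(25/36)) = -0.36848
  P(3)·log₂(P(3)/Q(3)) = (1/4)·log₂((1/4)/(1/18)) = 0.54248
  P(4)·log₂(P(4)/Q(4)) = (1/4)·log₂((1/4)/(7/36)) = 0.09064

D_KL(P||Q) = 0.54248 - 0.36848 + 0.54248 + 0.09064 = 0.80712 ≈ 0.8071 bits

D_KL(Q||P) = Σ Q(x) log₂(Q(x)/P(x))

Computing term by term:
  Q(1)·log₂(Q(1)/P(1)) = (1/18)·log₂((1/18)/(1/4)) = -0.12055
  Q(2)·log₂(Q(2)/P(2)) = (25/36)·log₂((25/36)/(1/4)) = 1.02356
  Q(3)·log₂(Q(3)/P(3)) = (1/18)·log₂((1/18)/(1/4)) = -0.12055
  Q(4)·log₂(Q(4)/P(4)) = (7/36)·log₂((7/36)/(1/4)) = -0.07050

D_KL(Q||P) = -0.12055 + 1.02356 - 0.12055 - 0.07050 = 0.71196 ≈ 0.7120 bits

These are NOT equal (difference: 0.0951 bits). KL divergence is asymmetric: D_KL(P||Q) ≠ D_KL(Q||P) in general.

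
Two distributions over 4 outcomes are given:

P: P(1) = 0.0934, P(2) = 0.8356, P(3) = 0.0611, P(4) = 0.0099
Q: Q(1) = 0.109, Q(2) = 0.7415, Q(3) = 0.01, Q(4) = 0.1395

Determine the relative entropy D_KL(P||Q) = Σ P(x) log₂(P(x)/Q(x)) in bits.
0.2450 bits

D_KL(P||Q) = Σ P(x) log₂(P(x)/Q(x))

Computing term by term:
  P(1)·log₂(P(1)/Q(1)) = 0.0934·log₂(0.0934/0.109) = -0.02081
  P(2)·log₂(P(2)/Q(2)) = 0.8356·log₂(0.8356/0.7415) = 0.14403
  P(3)·log₂(P(3)/Q(3)) = 0.0611·log₂(0.0611/0.01) = 0.15954
  P(4)·log₂(P(4)/Q(4)) = 0.0099·log₂(0.0099/0.1395) = -0.03779

D_KL(P||Q) = -0.02081 + 0.14403 + 0.15954 - 0.03779 = 0.24497 ≈ 0.2450 bits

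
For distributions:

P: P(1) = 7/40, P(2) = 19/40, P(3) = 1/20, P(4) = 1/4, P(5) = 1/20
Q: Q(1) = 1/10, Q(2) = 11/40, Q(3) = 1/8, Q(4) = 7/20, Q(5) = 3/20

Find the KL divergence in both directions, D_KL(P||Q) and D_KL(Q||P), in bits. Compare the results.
D_KL(P||Q) = 0.2491 bits, D_KL(Q||P) = 0.2753 bits. D_KL(Q||P) is larger than D_KL(P||Q) by 0.0262 bits; the two directions differ.

D_KL(P||Q) = Σ P(x) log₂(P(x)/Q(x))

Computing term by term:
  P(1)·log₂(P(1)/Q(1)) = (7/40)·log₂((7/40)/(1/10)) = 0.14129
  P(2)·log₂(P(2)/Q(2)) = (19/40)·log₂((19/40)/(11/40)) = 0.37454
  P(3)·log₂(P(3)/Q(3)) = (1/20)·log₂((1/20)/(1/8)) = -0.06610
  P(4)·log₂(P(4)/Q(4)) = (1/4)·log₂((1/4)/(7/20)) = -0.12136
  P(5)·log₂(P(5)/Q(5)) = (1/20)·log₂((1/20)/(3/20)) = -0.07925

D_KL(P||Q) = 0.14129 + 0.37454 - 0.06610 - 0.12136 - 0.07925 = 0.24912 ≈ 0.2491 bits

D_KL(Q||P) = Σ Q(x) log₂(Q(x)/P(x))

Computing term by term:
  Q(1)·log₂(Q(1)/P(1)) = (1/10)·log₂((1/10)/(7/40)) = -0.08074
  Q(2)·log₂(Q(2)/P(2)) = (11/40)·log₂((11/40)/(19/40)) = -0.21684
  Q(3)·log₂(Q(3)/P(3)) = (1/8)·log₂((1/8)/(1/20)) = 0.16524
  Q(4)·log₂(Q(4)/P(4)) = (7/20)·log₂((7/20)/(1/4)) = 0.16990
  Q(5)·log₂(Q(5)/P(5)) = (3/20)·log₂((3/20)/(1/20)) = 0.23774

D_KL(Q||P) = -0.08074 - 0.21684 + 0.16524 + 0.16990 + 0.23774 = 0.27530 ≈ 0.2753 bits

These are NOT equal (difference: 0.0262 bits). KL divergence is asymmetric: D_KL(P||Q) ≠ D_KL(Q||P) in general.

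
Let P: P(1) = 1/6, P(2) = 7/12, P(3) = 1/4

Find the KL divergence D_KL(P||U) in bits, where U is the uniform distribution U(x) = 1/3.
0.2005 bits

U(i) = 1/3 for all i

D_KL(P||U) = Σ P(x) log₂(P(x) / (1/3))
           = Σ P(x) log₂(P(x)) + log₂(3)
           = log₂(3) - H(P)

H(P) = -Σ P(x) log₂(P(x)):
  -P(1)·log₂(P(1)) = -(1/6)·log₂(1/6) = 0.43083
  -P(2)·log₂(P(2)) = -(7/12)·log₂(7/12) = 0.45360
  -P(3)·log₂(P(3)) = -(1/4)·log₂(1/4) = 0.50000
H(P) = 0.43083 + 0.45360 + 0.50000 = 1.38443 bits

log₂(3) = 1.58496 bits

D_KL(P||U) = 1.58496 - 1.38443 = 0.20053 ≈ 0.2005 bits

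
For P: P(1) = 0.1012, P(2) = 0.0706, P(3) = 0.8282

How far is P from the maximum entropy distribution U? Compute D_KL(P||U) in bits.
0.7553 bits

U(i) = 1/3 for all i

D_KL(P||U) = Σ P(x) log₂(P(x) / (1/3))
           = Σ P(x) log₂(P(x)) + log₂(3)
           = log₂(3) - H(P)

H(P) = -Σ P(x) log₂(P(x)):
  -P(1)·log₂(P(1)) = -(0.1012)·log₂(0.1012) = 0.33444
  -P(2)·log₂(P(2)) = -(0.0706)·log₂(0.0706) = 0.26999
  -P(3)·log₂(P(3)) = -(0.8282)·log₂(0.8282) = 0.22523
H(P) = 0.33444 + 0.26999 + 0.22523 = 0.82966 bits

log₂(3) = 1.58496 bits

D_KL(P||U) = 1.58496 - 0.82966 = 0.75530 ≈ 0.7553 bits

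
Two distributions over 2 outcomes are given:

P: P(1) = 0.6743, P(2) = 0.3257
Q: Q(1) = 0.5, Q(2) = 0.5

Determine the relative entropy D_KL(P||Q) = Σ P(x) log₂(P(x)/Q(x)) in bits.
0.0895 bits

D_KL(P||Q) = Σ P(x) log₂(P(x)/Q(x))

Computing term by term:
  P(1)·log₂(P(1)/Q(1)) = 0.6743·log₂(0.6743/0.5) = 0.29094
  P(2)·log₂(P(2)/Q(2)) = 0.3257·log₂(0.3257/0.5) = -0.20141

D_KL(P||Q) = 0.29094 - 0.20141 = 0.08953 ≈ 0.0895 bits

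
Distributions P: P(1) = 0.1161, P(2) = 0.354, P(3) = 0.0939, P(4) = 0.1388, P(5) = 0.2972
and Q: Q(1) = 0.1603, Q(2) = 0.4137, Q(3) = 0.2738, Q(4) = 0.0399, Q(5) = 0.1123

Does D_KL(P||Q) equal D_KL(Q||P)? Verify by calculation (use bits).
D_KL(P||Q) = 0.3883 bits, D_KL(Q||P) = 0.3609 bits. No — D_KL(P||Q) ≠ D_KL(Q||P) for this pair.

D_KL(P||Q) = Σ P(x) log₂(P(x)/Q(x))

Computing term by term:
  P(1)·log₂(P(1)/Q(1)) = 0.1161·log₂(0.1161/0.1603) = -0.05403
  P(2)·log₂(P(2)/Q(2)) = 0.354·log₂(0.354/0.4137) = -0.07959
  P(3)·log₂(P(3)/Q(3)) = 0.0939·log₂(0.0939/0.2738) = -0.14497
  P(4)·log₂(P(4)/Q(4)) = 0.1388·log₂(0.1388/0.0399) = 0.24964
  P(5)·log₂(P(5)/Q(5)) = 0.2972·log₂(0.2972/0.1123) = 0.41729

D_KL(P||Q) = -0.05403 - 0.07959 - 0.14497 + 0.24964 + 0.41729 = 0.38834 ≈ 0.3883 bits

D_KL(Q||P) = Σ Q(x) log₂(Q(x)/P(x))

Computing term by term:
  Q(1)·log₂(Q(1)/P(1)) = 0.1603·log₂(0.1603/0.1161) = 0.07460
  Q(2)·log₂(Q(2)/P(2)) = 0.4137·log₂(0.4137/0.354) = 0.09301
  Q(3)·log₂(Q(3)/P(3)) = 0.2738·log₂(0.2738/0.0939) = 0.42273
  Q(4)·log₂(Q(4)/P(4)) = 0.0399·log₂(0.0399/0.1388) = -0.07176
  Q(5)·log₂(Q(5)/P(5)) = 0.1123·log₂(0.1123/0.2972) = -0.15768

D_KL(Q||P) = 0.07460 + 0.09301 + 0.42273 - 0.07176 - 0.15768 = 0.36090 ≈ 0.3609 bits

These are NOT equal (difference: 0.0274 bits). KL divergence is asymmetric: D_KL(P||Q) ≠ D_KL(Q||P) in general.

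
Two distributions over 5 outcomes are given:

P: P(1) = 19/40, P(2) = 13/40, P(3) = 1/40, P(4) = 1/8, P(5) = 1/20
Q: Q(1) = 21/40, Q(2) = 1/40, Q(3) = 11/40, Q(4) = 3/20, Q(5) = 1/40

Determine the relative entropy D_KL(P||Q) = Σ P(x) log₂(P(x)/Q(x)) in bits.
1.0647 bits

D_KL(P||Q) = Σ P(x) log₂(P(x)/Q(x))

Computing term by term:
  P(1)·log₂(P(1)/Q(1)) = (19/40)·log₂((19/40)/(21/40)) = -0.06859
  P(2)·log₂(P(2)/Q(2)) = (13/40)·log₂((13/40)/(1/40)) = 1.20264
  P(3)·log₂(P(3)/Q(3)) = (1/40)·log₂((1/40)/(11/40)) = -0.08649
  P(4)·log₂(P(4)/Q(4)) = (1/8)·log₂((1/8)/(3/20)) = -0.03288
  P(5)·log₂(P(5)/Q(5)) = (1/20)·log₂((1/20)/(1/40)) = 0.05000

D_KL(P||Q) = -0.06859 + 1.20264 - 0.08649 - 0.03288 + 0.05000 = 1.06468 ≈ 1.0647 bits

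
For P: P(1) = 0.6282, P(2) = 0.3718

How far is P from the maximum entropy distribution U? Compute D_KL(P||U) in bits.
0.0480 bits

U(i) = 1/2 for all i

D_KL(P||U) = Σ P(x) log₂(P(x) / (1/2))
           = Σ P(x) log₂(P(x)) + log₂(2)
           = log₂(2) - H(P)

H(P) = -Σ P(x) log₂(P(x)):
  -P(1)·log₂(P(1)) = -(0.6282)·log₂(0.6282) = 0.42134
  -P(2)·log₂(P(2)) = -(0.3718)·log₂(0.3718) = 0.53071
H(P) = 0.42134 + 0.53071 = 0.95205 bits

log₂(2) = 1.00000 bits

D_KL(P||U) = 1.00000 - 0.95205 = 0.04795 ≈ 0.0480 bits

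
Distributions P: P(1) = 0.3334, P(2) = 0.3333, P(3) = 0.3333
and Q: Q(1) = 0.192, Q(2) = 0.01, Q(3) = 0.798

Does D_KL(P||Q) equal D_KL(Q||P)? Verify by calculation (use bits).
D_KL(P||Q) = 1.5317 bits, D_KL(Q||P) = 0.8017 bits. No — D_KL(P||Q) ≠ D_KL(Q||P) for this pair.

D_KL(P||Q) = Σ P(x) log₂(P(x)/Q(x))

Computing term by term:
  P(1)·log₂(P(1)/Q(1)) = 0.3334·log₂(0.3334/0.192) = 0.26544
  P(2)·log₂(P(2)/Q(2)) = 0.3333·log₂(0.3333/0.01) = 1.68608
  P(3)·log₂(P(3)/Q(3)) = 0.3333·log₂(0.3333/0.798) = -0.41981

D_KL(P||Q) = 0.26544 + 1.68608 - 0.41981 = 1.53171 ≈ 1.5317 bits

D_KL(Q||P) = Σ Q(x) log₂(Q(x)/P(x))

Computing term by term:
  Q(1)·log₂(Q(1)/P(1)) = 0.192·log₂(0.192/0.3334) = -0.15286
  Q(2)·log₂(Q(2)/P(2)) = 0.01·log₂(0.01/0.3333) = -0.05059
  Q(3)·log₂(Q(3)/P(3)) = 0.798·log₂(0.798/0.3333) = 1.00513

D_KL(Q||P) = -0.15286 - 0.05059 + 1.00513 = 0.80168 ≈ 0.8017 bits

These are NOT equal (difference: 0.7300 bits). KL divergence is asymmetric: D_KL(P||Q) ≠ D_KL(Q||P) in general.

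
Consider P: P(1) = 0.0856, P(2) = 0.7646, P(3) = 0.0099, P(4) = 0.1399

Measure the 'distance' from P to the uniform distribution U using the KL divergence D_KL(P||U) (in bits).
0.9375 bits

U(i) = 1/4 for all i

D_KL(P||U) = Σ P(x) log₂(P(x) / (1/4))
           = Σ P(x) log₂(P(x)) + log₂(4)
           = log₂(4) - H(P)

H(P) = -Σ P(x) log₂(P(x)):
  -P(1)·log₂(P(1)) = -(0.0856)·log₂(0.0856) = 0.30356
  -P(2)·log₂(P(2)) = -(0.7646)·log₂(0.7646) = 0.29607
  -P(3)·log₂(P(3)) = -(0.0099)·log₂(0.0099) = 0.06592
  -P(4)·log₂(P(4)) = -(0.1399)·log₂(0.1399) = 0.39697
H(P) = 0.30356 + 0.29607 + 0.06592 + 0.39697 = 1.06252 bits

log₂(4) = 2.00000 bits

D_KL(P||U) = 2.00000 - 1.06252 = 0.93748 ≈ 0.9375 bits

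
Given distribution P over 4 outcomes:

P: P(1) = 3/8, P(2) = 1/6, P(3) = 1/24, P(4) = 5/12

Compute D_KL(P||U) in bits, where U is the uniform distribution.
0.3212 bits

U(i) = 1/4 for all i

D_KL(P||U) = Σ P(x) log₂(P(x) / (1/4))
           = Σ P(x) log₂(P(x)) + log₂(4)
           = log₂(4) - H(P)

H(P) = -Σ P(x) log₂(P(x)):
  -P(1)·log₂(P(1)) = -(3/8)·log₂(3/8) = 0.53064
  -P(2)·log₂(P(2)) = -(1/6)·log₂(1/6) = 0.43083
  -P(3)·log₂(P(3)) = -(1/24)·log₂(1/24) = 0.19104
  -P(4)·log₂(P(4)) = -(5/12)·log₂(5/12) = 0.52626
H(P) = 0.53064 + 0.43083 + 0.19104 + 0.52626 = 1.67877 bits

log₂(4) = 2.00000 bits

D_KL(P||U) = 2.00000 - 1.67877 = 0.32123 ≈ 0.3212 bits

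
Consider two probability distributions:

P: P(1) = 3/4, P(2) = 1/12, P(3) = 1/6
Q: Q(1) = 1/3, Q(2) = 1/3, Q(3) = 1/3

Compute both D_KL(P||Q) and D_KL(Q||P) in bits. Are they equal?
D_KL(P||Q) = 0.5441 bits, D_KL(Q||P) = 0.6100 bits. No, they are not equal.

D_KL(P||Q) = Σ P(x) log₂(P(x)/Q(x))

Computing term by term:
  P(1)·log₂(P(1)/Q(1)) = (3/4)·log₂((3/4)/(1/3)) = 0.87744
  P(2)·log₂(P(2)/Q(2)) = (1/12)·log₂((1/12)/(1/3)) = -0.16667
  P(3)·log₂(P(3)/Q(3)) = (1/6)·log₂((1/6)/(1/3)) = -0.16667

D_KL(P||Q) = 0.87744 - 0.16667 - 0.16667 = 0.54410 ≈ 0.5441 bits

D_KL(Q||P) = Σ Q(x) log₂(Q(x)/P(x))

Computing term by term:
  Q(1)·log₂(Q(1)/P(1)) = (1/3)·log₂((1/3)/(3/4)) = -0.38998
  Q(2)·log₂(Q(2)/P(2)) = (1/3)·log₂((1/3)/(1/12)) = 0.66667
  Q(3)·log₂(Q(3)/P(3)) = (1/3)·log₂((1/3)/(1/6)) = 0.33333

D_KL(Q||P) = -0.38998 + 0.66667 + 0.33333 = 0.61002 ≈ 0.6100 bits

These are NOT equal (difference: 0.0659 bits). KL divergence is asymmetric: D_KL(P||Q) ≠ D_KL(Q||P) in general.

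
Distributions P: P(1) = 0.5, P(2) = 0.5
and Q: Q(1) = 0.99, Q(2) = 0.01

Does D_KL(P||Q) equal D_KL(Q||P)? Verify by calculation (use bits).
D_KL(P||Q) = 2.3292 bits, D_KL(Q||P) = 0.9192 bits. No — D_KL(P||Q) ≠ D_KL(Q||P) for this pair.

D_KL(P||Q) = Σ P(x) log₂(P(x)/Q(x))

Computing term by term:
  P(1)·log₂(P(1)/Q(1)) = 0.5·log₂(0.5/0.99) = -0.49275
  P(2)·log₂(P(2)/Q(2)) = 0.5·log₂(0.5/0.01) = 2.82193

D_KL(P||Q) = -0.49275 + 2.82193 = 2.32918 ≈ 2.3292 bits

D_KL(Q||P) = Σ Q(x) log₂(Q(x)/P(x))

Computing term by term:
  Q(1)·log₂(Q(1)/P(1)) = 0.99·log₂(0.99/0.5) = 0.97565
  Q(2)·log₂(Q(2)/P(2)) = 0.01·log₂(0.01/0.5) = -0.05644

D_KL(Q||P) = 0.97565 - 0.05644 = 0.91921 ≈ 0.9192 bits

These are NOT equal (difference: 1.4100 bits). KL divergence is asymmetric: D_KL(P||Q) ≠ D_KL(Q||P) in general.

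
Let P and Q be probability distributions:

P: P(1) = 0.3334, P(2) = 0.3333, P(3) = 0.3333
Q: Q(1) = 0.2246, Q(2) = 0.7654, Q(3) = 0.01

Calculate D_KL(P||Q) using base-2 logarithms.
1.4763 bits

D_KL(P||Q) = Σ P(x) log₂(P(x)/Q(x))

Computing term by term:
  P(1)·log₂(P(1)/Q(1)) = 0.3334·log₂(0.3334/0.2246) = 0.19000
  P(2)·log₂(P(2)/Q(2)) = 0.3333·log₂(0.3333/0.7654) = -0.39976
  P(3)·log₂(P(3)/Q(3)) = 0.3333·log₂(0.3333/0.01) = 1.68608

D_KL(P||Q) = 0.19000 - 0.39976 + 1.68608 = 1.47632 ≈ 1.4763 bits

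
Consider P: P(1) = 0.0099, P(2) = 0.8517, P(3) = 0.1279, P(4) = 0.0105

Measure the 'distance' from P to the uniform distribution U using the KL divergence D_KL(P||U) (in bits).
1.2884 bits

U(i) = 1/4 for all i

D_KL(P||U) = Σ P(x) log₂(P(x) / (1/4))
           = Σ P(x) log₂(P(x)) + log₂(4)
           = log₂(4) - H(P)

H(P) = -Σ P(x) log₂(P(x)):
  -P(1)·log₂(P(1)) = -(0.0099)·log₂(0.0099) = 0.06592
  -P(2)·log₂(P(2)) = -(0.8517)·log₂(0.8517) = 0.19724
  -P(3)·log₂(P(3)) = -(0.1279)·log₂(0.1279) = 0.37947
  -P(4)·log₂(P(4)) = -(0.0105)·log₂(0.0105) = 0.06902
H(P) = 0.06592 + 0.19724 + 0.37947 + 0.06902 = 0.71165 bits

log₂(4) = 2.00000 bits

D_KL(P||U) = 2.00000 - 0.71165 = 1.28835 ≈ 1.2884 bits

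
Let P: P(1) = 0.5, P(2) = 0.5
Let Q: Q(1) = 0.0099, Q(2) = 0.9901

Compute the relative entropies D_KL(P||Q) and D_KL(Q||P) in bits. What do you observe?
D_KL(P||Q) = 2.3364 bits, D_KL(Q||P) = 0.9199 bits. The two directions give different values (D_KL(P||Q) exceeds D_KL(Q||P) by 1.4165 bits): KL divergence is asymmetric.

D_KL(P||Q) = Σ P(x) log₂(P(x)/Q(x))

Computing term by term:
  P(1)·log₂(P(1)/Q(1)) = 0.5·log₂(0.5/0.0099) = 2.82918
  P(2)·log₂(P(2)/Q(2)) = 0.5·log₂(0.5/0.9901) = -0.49282

D_KL(P||Q) = 2.82918 - 0.49282 = 2.33636 ≈ 2.3364 bits

D_KL(Q||P) = Σ Q(x) log₂(Q(x)/P(x))

Computing term by term:
  Q(1)·log₂(Q(1)/P(1)) = 0.0099·log₂(0.0099/0.5) = -0.05602
  Q(2)·log₂(Q(2)/P(2)) = 0.9901·log₂(0.9901/0.5) = 0.97589

D_KL(Q||P) = -0.05602 + 0.97589 = 0.91987 ≈ 0.9199 bits

These are NOT equal (difference: 1.4165 bits). KL divergence is asymmetric: D_KL(P||Q) ≠ D_KL(Q||P) in general.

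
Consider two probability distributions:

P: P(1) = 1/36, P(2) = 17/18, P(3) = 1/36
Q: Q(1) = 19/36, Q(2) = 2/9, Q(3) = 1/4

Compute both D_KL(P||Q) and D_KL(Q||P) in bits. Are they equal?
D_KL(P||Q) = 1.7654 bits, D_KL(Q||P) = 2.5706 bits. No, they are not equal.

D_KL(P||Q) = Σ P(x) log₂(P(x)/Q(x))

Computing term by term:
  P(1)·log₂(P(1)/Q(1)) = (1/36)·log₂((1/36)/(19/36)) = -0.11800
  P(2)·log₂(P(2)/Q(2)) = (17/18)·log₂((17/18)/(2/9)) = 1.97149
  P(3)·log₂(P(3)/Q(3)) = (1/36)·log₂((1/36)/(1/4)) = -0.08805

D_KL(P||Q) = -0.11800 + 1.97149 - 0.08805 = 1.76544 ≈ 1.7654 bits

D_KL(Q||P) = Σ Q(x) log₂(Q(x)/P(x))

Computing term by term:
  Q(1)·log₂(Q(1)/P(1)) = (19/36)·log₂((19/36)/(1/36)) = 2.24196
  Q(2)·log₂(Q(2)/P(2)) = (2/9)·log₂((2/9)/(17/18)) = -0.46388
  Q(3)·log₂(Q(3)/P(3)) = (1/4)·log₂((1/4)/(1/36)) = 0.79248

D_KL(Q||P) = 2.24196 - 0.46388 + 0.79248 = 2.57056 ≈ 2.5706 bits

These are NOT equal (difference: 0.8052 bits). KL divergence is asymmetric: D_KL(P||Q) ≠ D_KL(Q||P) in general.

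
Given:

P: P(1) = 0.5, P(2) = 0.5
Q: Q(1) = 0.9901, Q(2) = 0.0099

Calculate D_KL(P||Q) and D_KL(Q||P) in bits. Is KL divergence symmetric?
D_KL(P||Q) = 2.3364 bits, D_KL(Q||P) = 0.9199 bits. No, KL divergence is not symmetric.

D_KL(P||Q) = Σ P(x) log₂(P(x)/Q(x))

Computing term by term:
  P(1)·log₂(P(1)/Q(1)) = 0.5·log₂(0.5/0.9901) = -0.49282
  P(2)·log₂(P(2)/Q(2)) = 0.5·log₂(0.5/0.0099) = 2.82918

D_KL(P||Q) = -0.49282 + 2.82918 = 2.33636 ≈ 2.3364 bits

D_KL(Q||P) = Σ Q(x) log₂(Q(x)/P(x))

Computing term by term:
  Q(1)·log₂(Q(1)/P(1)) = 0.9901·log₂(0.9901/0.5) = 0.97589
  Q(2)·log₂(Q(2)/P(2)) = 0.0099·log₂(0.0099/0.5) = -0.05602

D_KL(Q||P) = 0.97589 - 0.05602 = 0.91987 ≈ 0.9199 bits

These are NOT equal (difference: 1.4165 bits). KL divergence is asymmetric: D_KL(P||Q) ≠ D_KL(Q||P) in general.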